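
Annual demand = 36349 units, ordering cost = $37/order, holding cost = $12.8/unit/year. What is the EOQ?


Formula: EOQ = sqrt(2 * D * S / H)
Numerator: 2 * 36349 * 37 = 2689826
2DS/H = 2689826 / 12.8 = 210142.7
EOQ = sqrt(210142.7) = 458.4 units

458.4 units


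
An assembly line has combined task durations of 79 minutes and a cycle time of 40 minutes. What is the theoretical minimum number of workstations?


Formula: N_min = ceil(Sum of Task Times / Cycle Time)
N_min = ceil(79 min / 40 min) = ceil(1.975)
N_min = 2 stations

2


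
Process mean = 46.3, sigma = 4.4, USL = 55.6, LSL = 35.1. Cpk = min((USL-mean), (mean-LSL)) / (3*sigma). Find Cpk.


Cpu = (55.6 - 46.3) / (3 * 4.4) = 0.7
Cpl = (46.3 - 35.1) / (3 * 4.4) = 0.85
Cpk = min(0.7, 0.85) = 0.7

0.7


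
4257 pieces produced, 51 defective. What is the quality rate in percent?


Formula: Quality Rate = Good Pieces / Total Pieces * 100
Good pieces = 4257 - 51 = 4206
QR = 4206 / 4257 * 100 = 98.8%

98.8%


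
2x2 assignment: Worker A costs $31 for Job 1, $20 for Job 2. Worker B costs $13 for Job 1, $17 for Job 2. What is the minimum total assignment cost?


Option 1: A->1 + B->2 = $31 + $17 = $48
Option 2: A->2 + B->1 = $20 + $13 = $33
Min cost = min($48, $33) = $33

$33


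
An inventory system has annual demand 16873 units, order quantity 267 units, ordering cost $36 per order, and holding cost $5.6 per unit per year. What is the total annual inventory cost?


TC = 16873/267 * 36 + 267/2 * 5.6

$3022.61


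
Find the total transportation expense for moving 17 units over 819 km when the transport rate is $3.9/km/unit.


TC = dist * cost * units = 819 * 3.9 * 17 = $54299.70

$54299.70


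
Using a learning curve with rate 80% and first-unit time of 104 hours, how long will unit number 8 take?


Formula: T_n = T_1 * (learning_rate)^(log2(n)) where learning_rate = rate/100
Doublings = log2(8) = 3
T_n = 104 * 0.8^3
T_n = 104 * 0.512 = 53.2 hours

53.2 hours


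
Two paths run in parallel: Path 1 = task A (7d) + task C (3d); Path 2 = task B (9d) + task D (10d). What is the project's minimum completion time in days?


Path 1 = 7 + 3 = 10 days
Path 2 = 9 + 10 = 19 days
Duration = max(10, 19) = 19 days

19 days


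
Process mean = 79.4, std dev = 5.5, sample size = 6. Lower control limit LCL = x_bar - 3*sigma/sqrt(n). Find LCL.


LCL = 79.4 - 3 * 5.5 / sqrt(6)

72.66


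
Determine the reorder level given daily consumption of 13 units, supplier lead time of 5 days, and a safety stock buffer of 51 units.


Formula: ROP = (Daily Demand * Lead Time) + Safety Stock
Demand during lead time = 13 * 5 = 65 units
ROP = 65 + 51 = 116 units

116 units


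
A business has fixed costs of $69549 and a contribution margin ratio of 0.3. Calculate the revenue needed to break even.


Formula: BER = Fixed Costs / Contribution Margin Ratio
BER = $69549 / 0.3
BER = $231830.00 (to the nearest cent)

$231830.00


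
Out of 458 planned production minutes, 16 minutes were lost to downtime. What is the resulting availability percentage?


Formula: Availability = (Planned Time - Downtime) / Planned Time * 100
Uptime = 458 - 16 = 442 min
Availability = 442 / 458 * 100 = 96.5%

96.5%


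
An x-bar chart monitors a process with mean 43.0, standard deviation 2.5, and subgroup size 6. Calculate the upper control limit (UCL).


UCL = 43.0 + 3 * 2.5 / sqrt(6)

46.06


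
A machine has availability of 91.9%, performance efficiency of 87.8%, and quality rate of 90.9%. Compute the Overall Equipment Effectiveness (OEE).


Formula: OEE = Availability * Performance * Quality / 10000
A * P = 91.9% * 87.8% / 100 = 80.69%
OEE = 80.69% * 90.9% / 100 = 73.3%

73.3%


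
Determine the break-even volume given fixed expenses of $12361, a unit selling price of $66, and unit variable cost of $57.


Formula: BEQ = Fixed Costs / (Price - Variable Cost)
Contribution margin = $66 - $57 = $9/unit
BEQ = ceil($12361 / $9/unit) = ceil(1373.44) = 1374 units

1374 units


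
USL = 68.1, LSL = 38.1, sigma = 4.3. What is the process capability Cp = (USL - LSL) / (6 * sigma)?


Cp = (68.1 - 38.1) / (6 * 4.3)

1.16


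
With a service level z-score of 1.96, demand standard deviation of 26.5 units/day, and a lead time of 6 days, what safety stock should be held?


Formula: SS = z * sigma_d * sqrt(LT)
sqrt(LT) = sqrt(6) = 2.4495
SS = 1.96 * 26.5 * 2.4495
SS = 127.2 units

127.2 units


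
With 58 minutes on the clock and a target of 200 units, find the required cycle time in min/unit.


Formula: CT = Available Time / Number of Units
CT = 58 min / 200 units
CT = 0.29 min/unit

0.29 min/unit


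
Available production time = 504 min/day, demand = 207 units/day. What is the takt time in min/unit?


Formula: Takt Time = Available Production Time / Customer Demand
Takt = 504 min/day / 207 units/day
Takt = 2.43 min/unit

2.43 min/unit


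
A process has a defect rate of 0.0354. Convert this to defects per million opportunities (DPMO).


DPMO = defect_rate * 1000000 = 0.0354 * 1000000

35400


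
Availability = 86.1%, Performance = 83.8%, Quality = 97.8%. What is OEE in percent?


Formula: OEE = Availability * Performance * Quality / 10000
A * P = 86.1% * 83.8% / 100 = 72.15%
OEE = 72.15% * 97.8% / 100 = 70.6%

70.6%


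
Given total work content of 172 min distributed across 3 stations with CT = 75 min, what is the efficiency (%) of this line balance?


Formula: Efficiency = Sum of Task Times / (N_stations * CT) * 100
Total station capacity = 3 stations * 75 min = 225 min
Efficiency = 172 / 225 * 100 = 76.4%

76.4%


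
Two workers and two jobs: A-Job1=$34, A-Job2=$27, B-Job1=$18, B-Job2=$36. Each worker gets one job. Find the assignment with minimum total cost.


Option 1: A->1 + B->2 = $34 + $36 = $70
Option 2: A->2 + B->1 = $27 + $18 = $45
Min cost = min($70, $45) = $45

$45


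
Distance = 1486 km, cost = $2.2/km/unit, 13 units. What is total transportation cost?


TC = dist * cost * units = 1486 * 2.2 * 13 = $42499.60

$42499.60


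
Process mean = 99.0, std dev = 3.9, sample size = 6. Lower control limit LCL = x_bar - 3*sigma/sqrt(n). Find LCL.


LCL = 99.0 - 3 * 3.9 / sqrt(6)

94.22


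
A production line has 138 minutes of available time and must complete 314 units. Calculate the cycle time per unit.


Formula: CT = Available Time / Number of Units
CT = 138 min / 314 units
CT = 0.44 min/unit

0.44 min/unit


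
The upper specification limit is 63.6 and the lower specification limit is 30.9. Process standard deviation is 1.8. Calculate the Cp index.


Cp = (63.6 - 30.9) / (6 * 1.8)

3.03


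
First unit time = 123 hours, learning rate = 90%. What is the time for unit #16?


Formula: T_n = T_1 * (learning_rate)^(log2(n)) where learning_rate = rate/100
Doublings = log2(16) = 4
T_n = 123 * 0.9^4
T_n = 123 * 0.6561 = 80.7 hours

80.7 hours


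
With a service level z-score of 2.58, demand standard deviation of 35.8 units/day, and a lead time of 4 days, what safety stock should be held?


Formula: SS = z * sigma_d * sqrt(LT)
sqrt(LT) = sqrt(4) = 2.0
SS = 2.58 * 35.8 * 2.0
SS = 184.7 units

184.7 units


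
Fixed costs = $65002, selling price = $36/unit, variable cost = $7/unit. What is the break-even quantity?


Formula: BEQ = Fixed Costs / (Price - Variable Cost)
Contribution margin = $36 - $7 = $29/unit
BEQ = ceil($65002 / $29/unit) = ceil(2241.45) = 2242 units

2242 units


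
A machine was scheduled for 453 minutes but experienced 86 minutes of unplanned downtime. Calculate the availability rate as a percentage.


Formula: Availability = (Planned Time - Downtime) / Planned Time * 100
Uptime = 453 - 86 = 367 min
Availability = 367 / 453 * 100 = 81.0%

81.0%


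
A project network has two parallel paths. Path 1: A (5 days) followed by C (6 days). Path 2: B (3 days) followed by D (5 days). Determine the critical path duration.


Path 1 = 5 + 6 = 11 days
Path 2 = 3 + 5 = 8 days
Duration = max(11, 8) = 11 days

11 days


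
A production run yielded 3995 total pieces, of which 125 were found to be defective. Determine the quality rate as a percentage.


Formula: Quality Rate = Good Pieces / Total Pieces * 100
Good pieces = 3995 - 125 = 3870
QR = 3870 / 3995 * 100 = 96.9%

96.9%


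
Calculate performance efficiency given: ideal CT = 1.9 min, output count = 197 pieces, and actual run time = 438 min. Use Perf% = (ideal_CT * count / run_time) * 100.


Formula: Performance = (Ideal CT * Total Count) / Run Time * 100
Ideal output time = 1.9 * 197 = 374.3 min
Performance = 374.3 / 438 * 100 = 85.5%

85.5%


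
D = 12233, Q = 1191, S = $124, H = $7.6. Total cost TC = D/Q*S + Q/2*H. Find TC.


TC = 12233/1191 * 124 + 1191/2 * 7.6

$5799.43


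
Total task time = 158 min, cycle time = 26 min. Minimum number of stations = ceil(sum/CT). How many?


Formula: N_min = ceil(Sum of Task Times / Cycle Time)
N_min = ceil(158 min / 26 min) = ceil(6.0769)
N_min = 7 stations

7


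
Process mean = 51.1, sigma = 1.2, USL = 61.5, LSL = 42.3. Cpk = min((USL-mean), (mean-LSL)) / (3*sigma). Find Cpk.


Cpu = (61.5 - 51.1) / (3 * 1.2) = 2.89
Cpl = (51.1 - 42.3) / (3 * 1.2) = 2.44
Cpk = min(2.89, 2.44) = 2.44

2.44


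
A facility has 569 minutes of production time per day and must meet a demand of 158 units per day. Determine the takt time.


Formula: Takt Time = Available Production Time / Customer Demand
Takt = 569 min/day / 158 units/day
Takt = 3.6 min/unit

3.6 min/unit


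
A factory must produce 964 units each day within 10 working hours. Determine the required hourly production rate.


Formula: Production Rate = Daily Demand / Available Hours
Rate = 964 units/day / 10 hours/day
Rate = 96.4 units/hour

96.4 units/hour


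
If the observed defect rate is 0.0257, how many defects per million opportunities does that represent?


DPMO = defect_rate * 1000000 = 0.0257 * 1000000

25700


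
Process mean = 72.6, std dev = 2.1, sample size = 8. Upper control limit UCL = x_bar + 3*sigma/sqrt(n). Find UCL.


UCL = 72.6 + 3 * 2.1 / sqrt(8)

74.83


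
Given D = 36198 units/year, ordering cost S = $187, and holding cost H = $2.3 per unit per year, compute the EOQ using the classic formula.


Formula: EOQ = sqrt(2 * D * S / H)
Numerator: 2 * 36198 * 187 = 13538052
2DS/H = 13538052 / 2.3 = 5886109.6
EOQ = sqrt(5886109.6) = 2426.1 units

2426.1 units


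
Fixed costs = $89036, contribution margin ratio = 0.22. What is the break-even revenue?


Formula: BER = Fixed Costs / Contribution Margin Ratio
BER = $89036 / 0.22
BER = $404709.09 (to the nearest cent)

$404709.09


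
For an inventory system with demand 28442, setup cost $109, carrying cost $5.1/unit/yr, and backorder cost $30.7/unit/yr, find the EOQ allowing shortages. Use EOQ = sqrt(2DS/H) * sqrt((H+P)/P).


Formula: EOQ* = sqrt(2DS/H) * sqrt((H+P)/P)
Base EOQ = sqrt(2*28442*109/5.1) = 1102.61 units
Correction = sqrt((5.1+30.7)/30.7) = 1.07987
EOQ* = 1102.61 * 1.07987 = 1190.7 units

1190.7 units


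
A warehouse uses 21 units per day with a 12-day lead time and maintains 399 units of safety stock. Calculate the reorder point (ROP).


Formula: ROP = (Daily Demand * Lead Time) + Safety Stock
Demand during lead time = 21 * 12 = 252 units
ROP = 252 + 399 = 651 units

651 units


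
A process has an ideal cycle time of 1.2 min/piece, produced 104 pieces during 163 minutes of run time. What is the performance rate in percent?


Formula: Performance = (Ideal CT * Total Count) / Run Time * 100
Ideal output time = 1.2 * 104 = 124.8 min
Performance = 124.8 / 163 * 100 = 76.6%

76.6%


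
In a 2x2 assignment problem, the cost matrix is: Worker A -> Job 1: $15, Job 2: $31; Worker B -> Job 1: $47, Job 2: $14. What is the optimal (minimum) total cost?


Option 1: A->1 + B->2 = $15 + $14 = $29
Option 2: A->2 + B->1 = $31 + $47 = $78
Min cost = min($29, $78) = $29

$29


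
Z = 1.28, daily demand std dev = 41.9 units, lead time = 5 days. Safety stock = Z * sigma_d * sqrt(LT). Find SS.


Formula: SS = z * sigma_d * sqrt(LT)
sqrt(LT) = sqrt(5) = 2.2361
SS = 1.28 * 41.9 * 2.2361
SS = 119.9 units

119.9 units


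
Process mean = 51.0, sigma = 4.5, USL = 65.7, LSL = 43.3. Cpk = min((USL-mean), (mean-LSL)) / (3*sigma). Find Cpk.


Cpu = (65.7 - 51.0) / (3 * 4.5) = 1.09
Cpl = (51.0 - 43.3) / (3 * 4.5) = 0.57
Cpk = min(1.09, 0.57) = 0.57

0.57


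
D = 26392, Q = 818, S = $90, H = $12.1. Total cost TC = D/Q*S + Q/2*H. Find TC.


TC = 26392/818 * 90 + 818/2 * 12.1

$7852.67


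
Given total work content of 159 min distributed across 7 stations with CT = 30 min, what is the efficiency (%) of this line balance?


Formula: Efficiency = Sum of Task Times / (N_stations * CT) * 100
Total station capacity = 7 stations * 30 min = 210 min
Efficiency = 159 / 210 * 100 = 75.7%

75.7%


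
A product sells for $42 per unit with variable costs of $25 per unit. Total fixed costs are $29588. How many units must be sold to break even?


Formula: BEQ = Fixed Costs / (Price - Variable Cost)
Contribution margin = $42 - $25 = $17/unit
BEQ = ceil($29588 / $17/unit) = ceil(1740.47) = 1741 units

1741 units


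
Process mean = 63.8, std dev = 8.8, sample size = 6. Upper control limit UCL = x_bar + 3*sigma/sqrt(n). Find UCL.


UCL = 63.8 + 3 * 8.8 / sqrt(6)

74.58


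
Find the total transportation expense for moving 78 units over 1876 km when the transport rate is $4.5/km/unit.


TC = dist * cost * units = 1876 * 4.5 * 78 = $658476.00

$658476.00


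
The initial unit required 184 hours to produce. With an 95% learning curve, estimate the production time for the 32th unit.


Formula: T_n = T_1 * (learning_rate)^(log2(n)) where learning_rate = rate/100
Doublings = log2(32) = 5
T_n = 184 * 0.95^5
T_n = 184 * 0.7738 = 142.4 hours

142.4 hours


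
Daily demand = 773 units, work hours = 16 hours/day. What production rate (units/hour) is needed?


Formula: Production Rate = Daily Demand / Available Hours
Rate = 773 units/day / 16 hours/day
Rate = 48.3 units/hour

48.3 units/hour


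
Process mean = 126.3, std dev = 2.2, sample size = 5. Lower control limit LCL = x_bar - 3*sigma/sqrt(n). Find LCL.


LCL = 126.3 - 3 * 2.2 / sqrt(5)

123.35


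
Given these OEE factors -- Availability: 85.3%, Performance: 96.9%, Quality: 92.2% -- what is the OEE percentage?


Formula: OEE = Availability * Performance * Quality / 10000
A * P = 85.3% * 96.9% / 100 = 82.66%
OEE = 82.66% * 92.2% / 100 = 76.2%

76.2%


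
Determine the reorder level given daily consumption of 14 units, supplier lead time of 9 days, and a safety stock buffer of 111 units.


Formula: ROP = (Daily Demand * Lead Time) + Safety Stock
Demand during lead time = 14 * 9 = 126 units
ROP = 126 + 111 = 237 units

237 units


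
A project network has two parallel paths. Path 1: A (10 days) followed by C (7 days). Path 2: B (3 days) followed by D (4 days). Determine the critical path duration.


Path 1 = 10 + 7 = 17 days
Path 2 = 3 + 4 = 7 days
Duration = max(17, 7) = 17 days

17 days


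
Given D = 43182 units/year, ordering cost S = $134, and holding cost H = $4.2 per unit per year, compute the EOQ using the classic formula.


Formula: EOQ = sqrt(2 * D * S / H)
Numerator: 2 * 43182 * 134 = 11572776
2DS/H = 11572776 / 4.2 = 2755422.9
EOQ = sqrt(2755422.9) = 1659.9 units

1659.9 units


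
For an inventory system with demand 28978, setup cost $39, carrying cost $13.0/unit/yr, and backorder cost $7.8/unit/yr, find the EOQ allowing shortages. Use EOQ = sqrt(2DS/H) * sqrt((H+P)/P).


Formula: EOQ* = sqrt(2DS/H) * sqrt((H+P)/P)
Base EOQ = sqrt(2*28978*39/13.0) = 416.97 units
Correction = sqrt((13.0+7.8)/7.8) = 1.63299
EOQ* = 416.97 * 1.63299 = 680.9 units

680.9 units


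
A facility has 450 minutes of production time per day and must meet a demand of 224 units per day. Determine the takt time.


Formula: Takt Time = Available Production Time / Customer Demand
Takt = 450 min/day / 224 units/day
Takt = 2.01 min/unit

2.01 min/unit


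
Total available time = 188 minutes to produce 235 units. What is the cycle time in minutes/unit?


Formula: CT = Available Time / Number of Units
CT = 188 min / 235 units
CT = 0.8 min/unit

0.8 min/unit


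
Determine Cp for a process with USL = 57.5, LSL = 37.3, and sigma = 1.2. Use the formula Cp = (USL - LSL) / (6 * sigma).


Cp = (57.5 - 37.3) / (6 * 1.2)

2.81


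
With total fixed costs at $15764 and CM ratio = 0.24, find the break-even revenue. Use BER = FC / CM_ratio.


Formula: BER = Fixed Costs / Contribution Margin Ratio
BER = $15764 / 0.24
BER = $65683.33 (to the nearest cent)

$65683.33


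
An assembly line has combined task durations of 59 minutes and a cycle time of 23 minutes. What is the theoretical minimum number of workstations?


Formula: N_min = ceil(Sum of Task Times / Cycle Time)
N_min = ceil(59 min / 23 min) = ceil(2.5652)
N_min = 3 stations

3


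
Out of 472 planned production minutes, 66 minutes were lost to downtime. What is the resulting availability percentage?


Formula: Availability = (Planned Time - Downtime) / Planned Time * 100
Uptime = 472 - 66 = 406 min
Availability = 406 / 472 * 100 = 86.0%

86.0%


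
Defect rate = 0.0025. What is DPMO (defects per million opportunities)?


DPMO = defect_rate * 1000000 = 0.0025 * 1000000

2500


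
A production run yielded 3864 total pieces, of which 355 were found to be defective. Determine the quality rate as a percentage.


Formula: Quality Rate = Good Pieces / Total Pieces * 100
Good pieces = 3864 - 355 = 3509
QR = 3509 / 3864 * 100 = 90.8%

90.8%


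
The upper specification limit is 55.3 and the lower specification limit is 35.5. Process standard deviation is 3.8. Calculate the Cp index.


Cp = (55.3 - 35.5) / (6 * 3.8)

0.87


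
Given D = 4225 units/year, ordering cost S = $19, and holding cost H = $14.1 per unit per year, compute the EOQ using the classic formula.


Formula: EOQ = sqrt(2 * D * S / H)
Numerator: 2 * 4225 * 19 = 160550
2DS/H = 160550 / 14.1 = 11386.5
EOQ = sqrt(11386.5) = 106.7 units

106.7 units


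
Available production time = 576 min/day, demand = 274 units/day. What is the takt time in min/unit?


Formula: Takt Time = Available Production Time / Customer Demand
Takt = 576 min/day / 274 units/day
Takt = 2.1 min/unit

2.1 min/unit


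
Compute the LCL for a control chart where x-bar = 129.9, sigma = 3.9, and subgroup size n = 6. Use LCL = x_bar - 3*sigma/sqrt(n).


LCL = 129.9 - 3 * 3.9 / sqrt(6)

125.12


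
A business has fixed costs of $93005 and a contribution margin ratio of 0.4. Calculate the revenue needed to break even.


Formula: BER = Fixed Costs / Contribution Margin Ratio
BER = $93005 / 0.4
BER = $232512.50 (to the nearest cent)

$232512.50


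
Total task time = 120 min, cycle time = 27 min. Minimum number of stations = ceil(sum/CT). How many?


Formula: N_min = ceil(Sum of Task Times / Cycle Time)
N_min = ceil(120 min / 27 min) = ceil(4.4444)
N_min = 5 stations

5


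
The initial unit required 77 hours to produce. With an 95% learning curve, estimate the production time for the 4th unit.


Formula: T_n = T_1 * (learning_rate)^(log2(n)) where learning_rate = rate/100
Doublings = log2(4) = 2
T_n = 77 * 0.95^2
T_n = 77 * 0.9025 = 69.5 hours

69.5 hours


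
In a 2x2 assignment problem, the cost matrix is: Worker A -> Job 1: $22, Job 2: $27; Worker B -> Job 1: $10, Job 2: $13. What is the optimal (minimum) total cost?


Option 1: A->1 + B->2 = $22 + $13 = $35
Option 2: A->2 + B->1 = $27 + $10 = $37
Min cost = min($35, $37) = $35

$35


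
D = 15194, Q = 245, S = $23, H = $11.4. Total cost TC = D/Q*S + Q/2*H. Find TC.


TC = 15194/245 * 23 + 245/2 * 11.4

$2822.88


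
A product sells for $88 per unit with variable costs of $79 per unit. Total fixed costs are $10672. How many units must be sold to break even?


Formula: BEQ = Fixed Costs / (Price - Variable Cost)
Contribution margin = $88 - $79 = $9/unit
BEQ = ceil($10672 / $9/unit) = ceil(1185.78) = 1186 units

1186 units


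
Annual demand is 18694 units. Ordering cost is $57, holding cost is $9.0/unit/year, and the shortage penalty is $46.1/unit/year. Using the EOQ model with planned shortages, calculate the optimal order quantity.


Formula: EOQ* = sqrt(2DS/H) * sqrt((H+P)/P)
Base EOQ = sqrt(2*18694*57/9.0) = 486.61 units
Correction = sqrt((9.0+46.1)/46.1) = 1.09326
EOQ* = 486.61 * 1.09326 = 532.0 units

532.0 units


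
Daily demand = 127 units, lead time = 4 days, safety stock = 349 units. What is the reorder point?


Formula: ROP = (Daily Demand * Lead Time) + Safety Stock
Demand during lead time = 127 * 4 = 508 units
ROP = 508 + 349 = 857 units

857 units


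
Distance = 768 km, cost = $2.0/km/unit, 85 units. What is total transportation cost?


TC = dist * cost * units = 768 * 2.0 * 85 = $130560.00

$130560.00


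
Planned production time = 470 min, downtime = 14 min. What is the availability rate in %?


Formula: Availability = (Planned Time - Downtime) / Planned Time * 100
Uptime = 470 - 14 = 456 min
Availability = 456 / 470 * 100 = 97.0%

97.0%


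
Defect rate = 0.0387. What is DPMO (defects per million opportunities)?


DPMO = defect_rate * 1000000 = 0.0387 * 1000000

38700


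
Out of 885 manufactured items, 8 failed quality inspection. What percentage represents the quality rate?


Formula: Quality Rate = Good Pieces / Total Pieces * 100
Good pieces = 885 - 8 = 877
QR = 877 / 885 * 100 = 99.1%

99.1%


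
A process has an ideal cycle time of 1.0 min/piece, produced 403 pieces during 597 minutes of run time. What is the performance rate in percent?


Formula: Performance = (Ideal CT * Total Count) / Run Time * 100
Ideal output time = 1.0 * 403 = 403.0 min
Performance = 403.0 / 597 * 100 = 67.5%

67.5%


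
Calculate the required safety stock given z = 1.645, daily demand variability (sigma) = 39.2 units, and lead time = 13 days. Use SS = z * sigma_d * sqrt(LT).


Formula: SS = z * sigma_d * sqrt(LT)
sqrt(LT) = sqrt(13) = 3.6056
SS = 1.645 * 39.2 * 3.6056
SS = 232.5 units

232.5 units


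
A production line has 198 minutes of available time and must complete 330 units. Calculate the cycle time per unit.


Formula: CT = Available Time / Number of Units
CT = 198 min / 330 units
CT = 0.6 min/unit

0.6 min/unit


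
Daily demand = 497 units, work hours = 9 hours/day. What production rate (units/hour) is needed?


Formula: Production Rate = Daily Demand / Available Hours
Rate = 497 units/day / 9 hours/day
Rate = 55.2 units/hour

55.2 units/hour


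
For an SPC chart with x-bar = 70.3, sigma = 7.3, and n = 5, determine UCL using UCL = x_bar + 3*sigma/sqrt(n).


UCL = 70.3 + 3 * 7.3 / sqrt(5)

80.09


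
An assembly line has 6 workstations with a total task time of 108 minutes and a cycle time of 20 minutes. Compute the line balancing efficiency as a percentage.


Formula: Efficiency = Sum of Task Times / (N_stations * CT) * 100
Total station capacity = 6 stations * 20 min = 120 min
Efficiency = 108 / 120 * 100 = 90.0%

90.0%


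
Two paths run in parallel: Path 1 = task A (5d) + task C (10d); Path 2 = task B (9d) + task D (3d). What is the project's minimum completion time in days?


Path 1 = 5 + 10 = 15 days
Path 2 = 9 + 3 = 12 days
Duration = max(15, 12) = 15 days

15 days


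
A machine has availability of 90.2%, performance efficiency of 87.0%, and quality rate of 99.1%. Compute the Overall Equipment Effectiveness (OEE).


Formula: OEE = Availability * Performance * Quality / 10000
A * P = 90.2% * 87.0% / 100 = 78.47%
OEE = 78.47% * 99.1% / 100 = 77.8%

77.8%


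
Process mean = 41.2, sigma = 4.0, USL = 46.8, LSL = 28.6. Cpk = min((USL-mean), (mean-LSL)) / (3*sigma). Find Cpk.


Cpu = (46.8 - 41.2) / (3 * 4.0) = 0.47
Cpl = (41.2 - 28.6) / (3 * 4.0) = 1.05
Cpk = min(0.47, 1.05) = 0.47

0.47


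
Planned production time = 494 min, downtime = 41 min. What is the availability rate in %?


Formula: Availability = (Planned Time - Downtime) / Planned Time * 100
Uptime = 494 - 41 = 453 min
Availability = 453 / 494 * 100 = 91.7%

91.7%


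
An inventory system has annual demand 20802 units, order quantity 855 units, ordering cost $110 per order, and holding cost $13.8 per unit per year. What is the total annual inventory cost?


TC = 20802/855 * 110 + 855/2 * 13.8

$8575.78


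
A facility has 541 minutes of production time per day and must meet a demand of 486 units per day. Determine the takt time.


Formula: Takt Time = Available Production Time / Customer Demand
Takt = 541 min/day / 486 units/day
Takt = 1.11 min/unit

1.11 min/unit


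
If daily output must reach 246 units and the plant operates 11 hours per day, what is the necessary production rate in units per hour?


Formula: Production Rate = Daily Demand / Available Hours
Rate = 246 units/day / 11 hours/day
Rate = 22.4 units/hour

22.4 units/hour


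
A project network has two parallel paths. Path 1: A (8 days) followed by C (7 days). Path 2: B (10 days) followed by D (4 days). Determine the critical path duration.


Path 1 = 8 + 7 = 15 days
Path 2 = 10 + 4 = 14 days
Duration = max(15, 14) = 15 days

15 days


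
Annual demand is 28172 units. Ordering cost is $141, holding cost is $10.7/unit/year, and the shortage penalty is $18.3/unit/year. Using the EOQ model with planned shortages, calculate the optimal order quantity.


Formula: EOQ* = sqrt(2DS/H) * sqrt((H+P)/P)
Base EOQ = sqrt(2*28172*141/10.7) = 861.67 units
Correction = sqrt((10.7+18.3)/18.3) = 1.25885
EOQ* = 861.67 * 1.25885 = 1084.7 units

1084.7 units


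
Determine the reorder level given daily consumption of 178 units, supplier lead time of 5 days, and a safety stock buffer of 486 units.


Formula: ROP = (Daily Demand * Lead Time) + Safety Stock
Demand during lead time = 178 * 5 = 890 units
ROP = 890 + 486 = 1376 units

1376 units


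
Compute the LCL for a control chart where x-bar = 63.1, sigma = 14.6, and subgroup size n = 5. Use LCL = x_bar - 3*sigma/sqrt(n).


LCL = 63.1 - 3 * 14.6 / sqrt(5)

43.51


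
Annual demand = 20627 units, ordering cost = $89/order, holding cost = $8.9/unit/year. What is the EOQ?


Formula: EOQ = sqrt(2 * D * S / H)
Numerator: 2 * 20627 * 89 = 3671606
2DS/H = 3671606 / 8.9 = 412540.0
EOQ = sqrt(412540.0) = 642.3 units

642.3 units


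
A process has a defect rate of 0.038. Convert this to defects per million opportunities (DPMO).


DPMO = defect_rate * 1000000 = 0.038 * 1000000

38000


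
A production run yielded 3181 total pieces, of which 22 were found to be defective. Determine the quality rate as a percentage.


Formula: Quality Rate = Good Pieces / Total Pieces * 100
Good pieces = 3181 - 22 = 3159
QR = 3159 / 3181 * 100 = 99.3%

99.3%


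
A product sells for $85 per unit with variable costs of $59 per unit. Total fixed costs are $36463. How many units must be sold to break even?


Formula: BEQ = Fixed Costs / (Price - Variable Cost)
Contribution margin = $85 - $59 = $26/unit
BEQ = ceil($36463 / $26/unit) = ceil(1402.42) = 1403 units

1403 units


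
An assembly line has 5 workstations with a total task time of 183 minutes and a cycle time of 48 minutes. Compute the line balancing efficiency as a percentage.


Formula: Efficiency = Sum of Task Times / (N_stations * CT) * 100
Total station capacity = 5 stations * 48 min = 240 min
Efficiency = 183 / 240 * 100 = 76.3%

76.3%


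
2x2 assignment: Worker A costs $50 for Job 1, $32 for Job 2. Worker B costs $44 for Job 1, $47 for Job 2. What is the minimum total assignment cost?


Option 1: A->1 + B->2 = $50 + $47 = $97
Option 2: A->2 + B->1 = $32 + $44 = $76
Min cost = min($97, $76) = $76

$76


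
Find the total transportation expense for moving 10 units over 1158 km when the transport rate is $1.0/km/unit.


TC = dist * cost * units = 1158 * 1.0 * 10 = $11580.00

$11580.00


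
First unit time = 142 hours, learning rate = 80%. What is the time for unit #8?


Formula: T_n = T_1 * (learning_rate)^(log2(n)) where learning_rate = rate/100
Doublings = log2(8) = 3
T_n = 142 * 0.8^3
T_n = 142 * 0.512 = 72.7 hours

72.7 hours


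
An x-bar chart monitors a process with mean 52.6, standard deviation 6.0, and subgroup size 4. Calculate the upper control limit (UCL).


UCL = 52.6 + 3 * 6.0 / sqrt(4)

61.6


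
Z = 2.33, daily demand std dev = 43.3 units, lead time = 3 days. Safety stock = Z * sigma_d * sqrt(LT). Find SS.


Formula: SS = z * sigma_d * sqrt(LT)
sqrt(LT) = sqrt(3) = 1.7321
SS = 2.33 * 43.3 * 1.7321
SS = 174.7 units

174.7 units


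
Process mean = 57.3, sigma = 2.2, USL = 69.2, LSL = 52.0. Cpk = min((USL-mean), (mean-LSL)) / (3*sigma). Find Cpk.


Cpu = (69.2 - 57.3) / (3 * 2.2) = 1.8
Cpl = (57.3 - 52.0) / (3 * 2.2) = 0.8
Cpk = min(1.8, 0.8) = 0.8

0.8


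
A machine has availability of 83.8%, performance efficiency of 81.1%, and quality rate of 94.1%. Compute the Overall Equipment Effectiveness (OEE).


Formula: OEE = Availability * Performance * Quality / 10000
A * P = 83.8% * 81.1% / 100 = 67.96%
OEE = 67.96% * 94.1% / 100 = 64.0%

64.0%


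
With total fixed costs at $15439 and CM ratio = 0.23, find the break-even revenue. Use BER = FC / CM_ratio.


Formula: BER = Fixed Costs / Contribution Margin Ratio
BER = $15439 / 0.23
BER = $67126.09 (to the nearest cent)

$67126.09


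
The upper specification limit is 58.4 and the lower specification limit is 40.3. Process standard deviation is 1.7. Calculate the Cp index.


Cp = (58.4 - 40.3) / (6 * 1.7)

1.77


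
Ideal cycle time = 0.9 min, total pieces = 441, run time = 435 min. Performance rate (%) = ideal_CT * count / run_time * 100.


Formula: Performance = (Ideal CT * Total Count) / Run Time * 100
Ideal output time = 0.9 * 441 = 396.9 min
Performance = 396.9 / 435 * 100 = 91.2%

91.2%


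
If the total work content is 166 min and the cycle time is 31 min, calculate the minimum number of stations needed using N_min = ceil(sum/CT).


Formula: N_min = ceil(Sum of Task Times / Cycle Time)
N_min = ceil(166 min / 31 min) = ceil(5.3548)
N_min = 6 stations

6


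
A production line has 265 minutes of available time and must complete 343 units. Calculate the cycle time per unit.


Formula: CT = Available Time / Number of Units
CT = 265 min / 343 units
CT = 0.77 min/unit

0.77 min/unit


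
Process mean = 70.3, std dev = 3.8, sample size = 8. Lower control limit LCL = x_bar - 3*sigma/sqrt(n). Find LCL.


LCL = 70.3 - 3 * 3.8 / sqrt(8)

66.27


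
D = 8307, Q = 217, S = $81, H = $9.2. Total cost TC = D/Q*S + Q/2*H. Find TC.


TC = 8307/217 * 81 + 217/2 * 9.2

$4098.97


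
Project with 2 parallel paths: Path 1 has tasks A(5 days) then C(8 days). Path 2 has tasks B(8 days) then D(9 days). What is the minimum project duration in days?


Path 1 = 5 + 8 = 13 days
Path 2 = 8 + 9 = 17 days
Duration = max(13, 17) = 17 days

17 days


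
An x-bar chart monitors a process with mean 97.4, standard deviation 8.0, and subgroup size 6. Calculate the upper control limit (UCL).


UCL = 97.4 + 3 * 8.0 / sqrt(6)

107.2


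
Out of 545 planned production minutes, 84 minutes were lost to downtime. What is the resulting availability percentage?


Formula: Availability = (Planned Time - Downtime) / Planned Time * 100
Uptime = 545 - 84 = 461 min
Availability = 461 / 545 * 100 = 84.6%

84.6%


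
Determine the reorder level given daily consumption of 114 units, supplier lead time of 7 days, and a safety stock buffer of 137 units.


Formula: ROP = (Daily Demand * Lead Time) + Safety Stock
Demand during lead time = 114 * 7 = 798 units
ROP = 798 + 137 = 935 units

935 units


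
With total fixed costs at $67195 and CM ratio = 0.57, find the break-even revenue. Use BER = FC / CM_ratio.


Formula: BER = Fixed Costs / Contribution Margin Ratio
BER = $67195 / 0.57
BER = $117885.96 (to the nearest cent)

$117885.96


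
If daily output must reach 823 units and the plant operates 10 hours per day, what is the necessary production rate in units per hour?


Formula: Production Rate = Daily Demand / Available Hours
Rate = 823 units/day / 10 hours/day
Rate = 82.3 units/hour

82.3 units/hour


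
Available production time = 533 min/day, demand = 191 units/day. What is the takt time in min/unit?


Formula: Takt Time = Available Production Time / Customer Demand
Takt = 533 min/day / 191 units/day
Takt = 2.79 min/unit

2.79 min/unit


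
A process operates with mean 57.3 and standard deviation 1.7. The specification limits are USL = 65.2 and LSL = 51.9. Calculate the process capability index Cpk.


Cpu = (65.2 - 57.3) / (3 * 1.7) = 1.55
Cpl = (57.3 - 51.9) / (3 * 1.7) = 1.06
Cpk = min(1.55, 1.06) = 1.06

1.06


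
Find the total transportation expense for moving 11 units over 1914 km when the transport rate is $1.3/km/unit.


TC = dist * cost * units = 1914 * 1.3 * 11 = $27370.20

$27370.20


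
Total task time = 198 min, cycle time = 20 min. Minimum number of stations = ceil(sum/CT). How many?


Formula: N_min = ceil(Sum of Task Times / Cycle Time)
N_min = ceil(198 min / 20 min) = ceil(9.9)
N_min = 10 stations

10


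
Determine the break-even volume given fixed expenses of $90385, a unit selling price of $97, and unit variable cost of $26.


Formula: BEQ = Fixed Costs / (Price - Variable Cost)
Contribution margin = $97 - $26 = $71/unit
BEQ = ceil($90385 / $71/unit) = ceil(1273.03) = 1274 units

1274 units


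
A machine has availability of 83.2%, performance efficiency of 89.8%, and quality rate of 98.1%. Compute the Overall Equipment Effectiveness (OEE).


Formula: OEE = Availability * Performance * Quality / 10000
A * P = 83.2% * 89.8% / 100 = 74.71%
OEE = 74.71% * 98.1% / 100 = 73.3%

73.3%


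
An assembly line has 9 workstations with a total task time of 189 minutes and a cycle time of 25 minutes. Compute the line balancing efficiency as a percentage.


Formula: Efficiency = Sum of Task Times / (N_stations * CT) * 100
Total station capacity = 9 stations * 25 min = 225 min
Efficiency = 189 / 225 * 100 = 84.0%

84.0%


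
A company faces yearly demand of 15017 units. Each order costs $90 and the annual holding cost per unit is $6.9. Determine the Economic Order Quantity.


Formula: EOQ = sqrt(2 * D * S / H)
Numerator: 2 * 15017 * 90 = 2703060
2DS/H = 2703060 / 6.9 = 391747.8
EOQ = sqrt(391747.8) = 625.9 units

625.9 units


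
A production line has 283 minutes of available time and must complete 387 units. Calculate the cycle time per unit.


Formula: CT = Available Time / Number of Units
CT = 283 min / 387 units
CT = 0.73 min/unit

0.73 min/unit


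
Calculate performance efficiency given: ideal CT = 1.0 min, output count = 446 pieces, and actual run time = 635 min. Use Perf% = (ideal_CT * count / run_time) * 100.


Formula: Performance = (Ideal CT * Total Count) / Run Time * 100
Ideal output time = 1.0 * 446 = 446.0 min
Performance = 446.0 / 635 * 100 = 70.2%

70.2%


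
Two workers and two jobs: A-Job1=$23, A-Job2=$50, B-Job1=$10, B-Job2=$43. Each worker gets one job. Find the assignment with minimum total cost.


Option 1: A->1 + B->2 = $23 + $43 = $66
Option 2: A->2 + B->1 = $50 + $10 = $60
Min cost = min($66, $60) = $60

$60


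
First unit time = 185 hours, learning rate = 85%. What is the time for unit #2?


Formula: T_n = T_1 * (learning_rate)^(log2(n)) where learning_rate = rate/100
Doublings = log2(2) = 1
T_n = 185 * 0.85^1
T_n = 185 * 0.85 = 157.3 hours

157.3 hours


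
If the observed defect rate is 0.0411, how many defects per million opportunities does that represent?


DPMO = defect_rate * 1000000 = 0.0411 * 1000000

41100


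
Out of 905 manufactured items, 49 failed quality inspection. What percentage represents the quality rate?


Formula: Quality Rate = Good Pieces / Total Pieces * 100
Good pieces = 905 - 49 = 856
QR = 856 / 905 * 100 = 94.6%

94.6%


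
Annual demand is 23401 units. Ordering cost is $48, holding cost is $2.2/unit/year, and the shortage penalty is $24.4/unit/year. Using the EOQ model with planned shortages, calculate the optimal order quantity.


Formula: EOQ* = sqrt(2DS/H) * sqrt((H+P)/P)
Base EOQ = sqrt(2*23401*48/2.2) = 1010.51 units
Correction = sqrt((2.2+24.4)/24.4) = 1.04411
EOQ* = 1010.51 * 1.04411 = 1055.1 units

1055.1 units


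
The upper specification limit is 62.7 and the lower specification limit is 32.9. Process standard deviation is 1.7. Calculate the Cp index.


Cp = (62.7 - 32.9) / (6 * 1.7)

2.92


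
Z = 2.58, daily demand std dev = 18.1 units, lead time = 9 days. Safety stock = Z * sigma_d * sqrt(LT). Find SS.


Formula: SS = z * sigma_d * sqrt(LT)
sqrt(LT) = sqrt(9) = 3.0
SS = 2.58 * 18.1 * 3.0
SS = 140.1 units

140.1 units


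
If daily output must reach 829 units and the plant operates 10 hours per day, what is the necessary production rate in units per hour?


Formula: Production Rate = Daily Demand / Available Hours
Rate = 829 units/day / 10 hours/day
Rate = 82.9 units/hour

82.9 units/hour


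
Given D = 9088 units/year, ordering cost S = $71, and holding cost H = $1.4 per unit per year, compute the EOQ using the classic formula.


Formula: EOQ = sqrt(2 * D * S / H)
Numerator: 2 * 9088 * 71 = 1290496
2DS/H = 1290496 / 1.4 = 921782.9
EOQ = sqrt(921782.9) = 960.1 units

960.1 units


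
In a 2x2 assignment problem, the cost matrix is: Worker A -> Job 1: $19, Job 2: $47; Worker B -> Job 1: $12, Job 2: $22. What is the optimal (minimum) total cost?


Option 1: A->1 + B->2 = $19 + $22 = $41
Option 2: A->2 + B->1 = $47 + $12 = $59
Min cost = min($41, $59) = $41

$41


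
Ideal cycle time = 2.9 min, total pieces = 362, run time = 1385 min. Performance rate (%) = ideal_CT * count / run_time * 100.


Formula: Performance = (Ideal CT * Total Count) / Run Time * 100
Ideal output time = 2.9 * 362 = 1049.8 min
Performance = 1049.8 / 1385 * 100 = 75.8%

75.8%


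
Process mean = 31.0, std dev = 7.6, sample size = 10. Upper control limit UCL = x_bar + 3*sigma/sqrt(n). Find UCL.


UCL = 31.0 + 3 * 7.6 / sqrt(10)

38.21


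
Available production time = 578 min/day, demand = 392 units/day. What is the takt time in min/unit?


Formula: Takt Time = Available Production Time / Customer Demand
Takt = 578 min/day / 392 units/day
Takt = 1.47 min/unit

1.47 min/unit


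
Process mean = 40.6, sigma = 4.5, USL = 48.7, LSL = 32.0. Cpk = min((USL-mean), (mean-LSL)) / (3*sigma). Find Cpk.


Cpu = (48.7 - 40.6) / (3 * 4.5) = 0.6
Cpl = (40.6 - 32.0) / (3 * 4.5) = 0.64
Cpk = min(0.6, 0.64) = 0.6

0.6


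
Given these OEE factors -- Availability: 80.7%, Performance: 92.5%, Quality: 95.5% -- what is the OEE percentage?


Formula: OEE = Availability * Performance * Quality / 10000
A * P = 80.7% * 92.5% / 100 = 74.65%
OEE = 74.65% * 95.5% / 100 = 71.3%

71.3%


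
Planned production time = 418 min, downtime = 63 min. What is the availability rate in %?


Formula: Availability = (Planned Time - Downtime) / Planned Time * 100
Uptime = 418 - 63 = 355 min
Availability = 355 / 418 * 100 = 84.9%

84.9%


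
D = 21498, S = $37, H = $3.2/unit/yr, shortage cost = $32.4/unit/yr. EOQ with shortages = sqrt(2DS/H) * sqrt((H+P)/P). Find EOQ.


Formula: EOQ* = sqrt(2DS/H) * sqrt((H+P)/P)
Base EOQ = sqrt(2*21498*37/3.2) = 705.08 units
Correction = sqrt((3.2+32.4)/32.4) = 1.04822
EOQ* = 705.08 * 1.04822 = 739.1 units

739.1 units


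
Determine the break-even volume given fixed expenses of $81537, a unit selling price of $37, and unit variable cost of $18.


Formula: BEQ = Fixed Costs / (Price - Variable Cost)
Contribution margin = $37 - $18 = $19/unit
BEQ = ceil($81537 / $19/unit) = ceil(4291.42) = 4292 units

4292 units
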